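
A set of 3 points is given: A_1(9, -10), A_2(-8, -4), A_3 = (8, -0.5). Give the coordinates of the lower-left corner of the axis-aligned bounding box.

x-range [-8, 9], y-range [-10, -0.5].
The lower-left corner is (-8, -10).

(-8, -10)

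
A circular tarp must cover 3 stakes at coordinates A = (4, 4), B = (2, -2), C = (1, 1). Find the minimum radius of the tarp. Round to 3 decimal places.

3.162

Side lengths²: AB² = 40, AC² = 18, BC² = 10.
Since AB² = 40 ≥ 18 + 10 = 28, the angle opposite AB is not acute, so the smallest enclosing circle has AB as diameter.
Centre = midpoint of AB = (3, 1), r² = 40/4 = 10.
r = √10 ≈ 3.162.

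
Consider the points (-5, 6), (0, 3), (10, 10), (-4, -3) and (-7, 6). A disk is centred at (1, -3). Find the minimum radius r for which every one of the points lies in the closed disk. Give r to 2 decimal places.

The required radius is the distance from (1, -3) to the farthest point.
Squared distances: 117, 37, 250, 25, 145.
Maximum is 250, attained at (10, 10).
r = √250 ≈ 15.81.

15.81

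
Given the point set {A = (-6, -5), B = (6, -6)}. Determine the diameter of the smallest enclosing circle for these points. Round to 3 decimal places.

The smallest circle enclosing two points has them as diameter endpoints.
Centre = midpoint = (0, -5.5); r² = |AB|²/4 = 145/4 = 36.25.
Diameter = 2r = 2√(36.25) ≈ 12.042.

12.042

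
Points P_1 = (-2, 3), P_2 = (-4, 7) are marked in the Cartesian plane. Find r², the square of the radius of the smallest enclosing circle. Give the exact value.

The smallest circle enclosing two points has them as diameter endpoints.
Centre = midpoint = (-3, 5); r² = |P_1P_2|²/4 = 20/4 = 5.

5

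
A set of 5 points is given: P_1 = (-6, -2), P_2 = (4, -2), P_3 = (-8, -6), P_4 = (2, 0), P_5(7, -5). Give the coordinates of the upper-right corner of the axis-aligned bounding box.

(7, 0)

x-range [-8, 7], y-range [-6, 0].
The upper-right corner is (7, 0).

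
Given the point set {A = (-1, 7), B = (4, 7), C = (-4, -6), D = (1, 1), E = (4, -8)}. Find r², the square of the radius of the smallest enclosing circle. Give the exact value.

The minimum enclosing circle of a finite set is fixed by two of the points (as a diameter) or three (as a circumcircle).
The farthest pair is A–E with squared distance 250. The circle on this segment as diameter has centre (1.5, -0.5) and r² = 250/4 = 62.5.
Check B: distance² to centre = 62.5 ≤ 62.5, so it lies inside.
All remaining points lie in this disk, and no smaller disk contains both endpoints, so this is the minimum enclosing circle.

62.5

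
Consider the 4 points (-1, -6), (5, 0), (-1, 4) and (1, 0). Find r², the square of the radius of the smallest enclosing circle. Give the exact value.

A smallest enclosing disk is always determined by at most three of the input points on its boundary.
The minimum enclosing circle is determined by three boundary points: (-1, -6), (5, 0), (-1, 4).
Their circumcentre is (0, -1) with r² = 26.
The farthest remaining point (1, 0) is at distance² 2 ≤ 26.

26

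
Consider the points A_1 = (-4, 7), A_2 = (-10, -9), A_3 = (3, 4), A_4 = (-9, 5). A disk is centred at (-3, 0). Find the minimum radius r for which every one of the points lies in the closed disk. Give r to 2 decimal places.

The required radius is the distance from (-3, 0) to the farthest point.
Squared distances: 50, 130, 52, 61.
Maximum is 130, attained at A_2.
r = √130 ≈ 11.40.

11.40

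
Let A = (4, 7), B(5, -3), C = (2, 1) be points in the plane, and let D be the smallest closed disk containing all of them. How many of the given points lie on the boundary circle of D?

2

Side lengths²: AB² = 101, AC² = 40, BC² = 25.
Since AB² = 101 ≥ 40 + 25 = 65, the angle opposite AB is not acute, so the smallest enclosing circle has AB as diameter.
Centre = midpoint of AB = (4.5, 2), r² = 101/4 = 25.25.
The points at distance exactly r from the centre are A, B — 2 points.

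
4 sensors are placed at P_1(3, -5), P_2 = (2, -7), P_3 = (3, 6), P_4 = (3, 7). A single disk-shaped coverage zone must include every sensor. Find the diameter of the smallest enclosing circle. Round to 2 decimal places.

14.04

The farthest pair is P_2–P_4 with squared distance 197. The circle on this segment as diameter has centre (2.5, 0) and r² = 197/4 = 49.25.
Check P_1: distance² to centre = 25.25 ≤ 49.25, so it lies inside.
All remaining points lie in this disk, and no smaller disk contains both endpoints, so this is the minimum enclosing circle.
Diameter = 2r = 2√(49.25) ≈ 14.04.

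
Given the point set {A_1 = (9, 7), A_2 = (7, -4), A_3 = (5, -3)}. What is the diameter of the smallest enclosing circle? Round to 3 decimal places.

11.180

Side lengths²: A_1A_2² = 125, A_1A_3² = 116, A_2A_3² = 5.
Since A_1A_2² = 125 ≥ 116 + 5 = 121, the angle opposite A_1A_2 is not acute, so the smallest enclosing circle has A_1A_2 as diameter.
Centre = midpoint of A_1A_2 = (8, 1.5), r² = 125/4 = 31.25.
Diameter = 2r = 2√(31.25) ≈ 11.180.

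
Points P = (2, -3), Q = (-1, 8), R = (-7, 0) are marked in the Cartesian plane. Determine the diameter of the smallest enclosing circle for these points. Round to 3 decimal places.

12.019

Side lengths²: PQ² = 130, PR² = 90, QR² = 100.
Since PQ² = 130 < 100 + 90 = 190, the triangle is acute, so the smallest enclosing circle is the circumcircle.
Circumcentre = (-4/3, 2), r² = 325/9.
Diameter = 2r = 2√(325/9) ≈ 12.019.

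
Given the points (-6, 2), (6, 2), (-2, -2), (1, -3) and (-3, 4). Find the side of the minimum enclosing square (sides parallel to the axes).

The bounding box has width 12 and height 7.
An axis-aligned square enclosing the set must have side ≥ max(width, height).
So the minimum side is max(12, 7) = 12.

12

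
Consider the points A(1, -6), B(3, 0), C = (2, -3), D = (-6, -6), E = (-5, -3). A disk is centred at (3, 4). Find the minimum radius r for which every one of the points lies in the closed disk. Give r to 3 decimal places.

The required radius is the distance from (3, 4) to the farthest point.
Squared distances: 104, 16, 50, 181, 113.
Maximum is 181, attained at D.
r = √181 ≈ 13.454.

13.454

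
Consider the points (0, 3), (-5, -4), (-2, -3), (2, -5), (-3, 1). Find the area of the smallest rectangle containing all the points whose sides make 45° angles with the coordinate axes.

66

In coordinates u = x + y, v = x − y the rectangle is axis-aligned; the map (x,y)→(u,v) scales areas by 2.
u-values: 3, -9, -5, -3, -2; range = 3 − (-9) = 12.
v-values: -3, -1, 1, 7, -4; range = 7 − (-4) = 11.
Area = (12 × 11) / 2 = 66.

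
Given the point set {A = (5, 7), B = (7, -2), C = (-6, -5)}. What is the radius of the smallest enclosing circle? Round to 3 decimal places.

Side lengths²: AB² = 85, AC² = 265, BC² = 178.
Since AC² = 265 ≥ 178 + 85 = 263, the angle opposite AC is not acute, so the smallest enclosing circle has AC as diameter.
Centre = midpoint of AC = (-0.5, 1), r² = 265/4 = 66.25.
r = √(66.25) ≈ 8.139.

8.139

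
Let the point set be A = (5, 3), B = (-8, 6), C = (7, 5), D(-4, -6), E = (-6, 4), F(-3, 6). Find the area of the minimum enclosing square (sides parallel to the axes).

225

The bounding box has width 15 and height 12.
An axis-aligned square enclosing the set must have side ≥ max(width, height).
So the minimum side is max(15, 12) = 15.
Area = 15² = 225.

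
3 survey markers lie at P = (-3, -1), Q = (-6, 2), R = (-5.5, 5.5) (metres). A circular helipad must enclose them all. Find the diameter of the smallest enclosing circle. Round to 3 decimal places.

6.964

Side lengths²: PQ² = 18, PR² = 48.5, QR² = 12.5.
Since PR² = 48.5 ≥ 18 + 12.5 = 30.5, the angle opposite PR is not acute, so the smallest enclosing circle has PR as diameter.
Centre = midpoint of PR = (-4.25, 2.25), r² = 48.5/4 = 12.125.
Diameter = 2r = 2√(12.125) ≈ 6.964.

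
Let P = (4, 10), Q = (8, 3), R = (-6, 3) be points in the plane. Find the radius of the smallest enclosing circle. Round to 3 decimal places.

7.029

Side lengths²: PQ² = 65, PR² = 149, QR² = 196.
Since QR² = 196 < 149 + 65 = 214, the triangle is acute, so the smallest enclosing circle is the circumcircle.
Circumcentre = (1, 51/14), r² = 9685/196.
r = √(9685/196) ≈ 7.029.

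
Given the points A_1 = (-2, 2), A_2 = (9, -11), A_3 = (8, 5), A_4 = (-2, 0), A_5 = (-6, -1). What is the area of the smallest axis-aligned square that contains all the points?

The bounding box has width 15 and height 16.
An axis-aligned square enclosing the set must have side ≥ max(width, height).
So the minimum side is max(15, 16) = 16.
Area = 16² = 256.

256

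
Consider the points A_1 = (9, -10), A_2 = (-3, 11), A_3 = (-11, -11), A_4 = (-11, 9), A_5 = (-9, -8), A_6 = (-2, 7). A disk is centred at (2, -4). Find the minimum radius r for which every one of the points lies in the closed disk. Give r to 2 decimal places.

18.38

The required radius is the distance from (2, -4) to the farthest point.
Squared distances: 85, 250, 218, 338, 137, 137.
Maximum is 338, attained at A_4.
r = √338 ≈ 18.38.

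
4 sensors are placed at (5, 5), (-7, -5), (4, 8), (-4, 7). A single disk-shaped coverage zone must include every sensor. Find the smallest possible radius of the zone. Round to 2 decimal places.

8.51

A smallest enclosing disk is always determined by at most three of the input points on its boundary.
The farthest pair is (-7, -5)–(4, 8) with squared distance 290. The circle on this segment as diameter has centre (-1.5, 1.5) and r² = 290/4 = 72.5.
Check (5, 5): distance² to centre = 54.5 ≤ 72.5, so it lies inside.
All remaining points lie in this disk, and no smaller disk contains both endpoints, so this is the minimum enclosing circle.
r = √(72.5) ≈ 8.51.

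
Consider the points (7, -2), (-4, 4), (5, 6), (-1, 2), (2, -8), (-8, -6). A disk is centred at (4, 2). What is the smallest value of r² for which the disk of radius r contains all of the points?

The required radius is the distance from (4, 2) to the farthest point.
Squared distances: 25, 68, 17, 25, 104, 208.
Maximum is 208, attained at (-8, -6).

208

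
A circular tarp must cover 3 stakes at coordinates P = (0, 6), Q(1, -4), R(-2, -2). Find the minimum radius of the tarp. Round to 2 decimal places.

Side lengths²: PQ² = 101, PR² = 68, QR² = 13.
Since PQ² = 101 ≥ 68 + 13 = 81, the angle opposite PQ is not acute, so the smallest enclosing circle has PQ as diameter.
Centre = midpoint of PQ = (0.5, 1), r² = 101/4 = 25.25.
r = √(25.25) ≈ 5.02.

5.02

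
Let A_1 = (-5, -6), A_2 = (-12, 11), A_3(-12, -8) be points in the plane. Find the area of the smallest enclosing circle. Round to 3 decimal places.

287.135

Side lengths²: A_1A_2² = 338, A_1A_3² = 53, A_2A_3² = 361.
Since A_2A_3² = 361 < 338 + 53 = 391, the triangle is acute, so the smallest enclosing circle is the circumcircle.
Circumcentre = (-153/14, 1.5), r² = 8957/98.
Area = π·r² = π·8957/98 ≈ 287.135.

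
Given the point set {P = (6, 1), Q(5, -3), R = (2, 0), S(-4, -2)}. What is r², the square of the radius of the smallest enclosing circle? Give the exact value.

A smallest enclosing disk is always determined by at most three of the input points on its boundary.
The farthest pair is P–S with squared distance 109. The circle on this segment as diameter has centre (1, -0.5) and r² = 109/4 = 27.25.
Check Q: distance² to centre = 22.25 ≤ 27.25, so it lies inside.
All remaining points lie in this disk, and no smaller disk contains both endpoints, so this is the minimum enclosing circle.

27.25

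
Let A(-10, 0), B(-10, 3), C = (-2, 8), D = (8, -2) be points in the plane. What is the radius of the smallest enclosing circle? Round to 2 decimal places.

A smallest enclosing disk is always determined by at most three of the input points on its boundary.
The farthest pair is B–D with squared distance 349. The circle on this segment as diameter has centre (-1, 0.5) and r² = 349/4 = 87.25.
Check A: distance² to centre = 81.25 ≤ 87.25, so it lies inside.
All remaining points lie in this disk, and no smaller disk contains both endpoints, so this is the minimum enclosing circle.
r = √(87.25) ≈ 9.34.

9.34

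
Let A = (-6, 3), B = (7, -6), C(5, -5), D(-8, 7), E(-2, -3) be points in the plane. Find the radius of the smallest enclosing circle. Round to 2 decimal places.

9.92

The minimum enclosing circle of a finite set is fixed by two of the points (as a diameter) or three (as a circumcircle).
The farthest pair is B–D with squared distance 394. The circle on this segment as diameter has centre (-0.5, 0.5) and r² = 394/4 = 98.5.
Check A: distance² to centre = 36.5 ≤ 98.5, so it lies inside.
All remaining points lie in this disk, and no smaller disk contains both endpoints, so this is the minimum enclosing circle.
r = √(98.5) ≈ 9.92.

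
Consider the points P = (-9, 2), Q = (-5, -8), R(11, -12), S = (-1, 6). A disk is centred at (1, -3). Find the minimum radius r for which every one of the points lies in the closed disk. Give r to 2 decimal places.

13.45

The required radius is the distance from (1, -3) to the farthest point.
Squared distances: 125, 61, 181, 85.
Maximum is 181, attained at R.
r = √181 ≈ 13.45.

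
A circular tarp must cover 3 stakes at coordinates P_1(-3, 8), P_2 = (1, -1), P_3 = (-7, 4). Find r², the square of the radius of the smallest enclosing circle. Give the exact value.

8633/338

Side lengths²: P_1P_2² = 97, P_1P_3² = 32, P_2P_3² = 89.
Since P_1P_2² = 97 < 89 + 32 = 121, the triangle is acute, so the smallest enclosing circle is the circumcircle.
Circumcentre = (-53/26, 79/26), r² = 8633/338.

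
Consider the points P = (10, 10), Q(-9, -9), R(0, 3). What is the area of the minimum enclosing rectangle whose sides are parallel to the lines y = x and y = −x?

In coordinates u = x + y, v = x − y the rectangle is axis-aligned; the map (x,y)→(u,v) scales areas by 2.
u-values: 20, -18, 3; range = 20 − (-18) = 38.
v-values: 0, 0, -3; range = 0 − (-3) = 3.
Area = (38 × 3) / 2 = 57.

57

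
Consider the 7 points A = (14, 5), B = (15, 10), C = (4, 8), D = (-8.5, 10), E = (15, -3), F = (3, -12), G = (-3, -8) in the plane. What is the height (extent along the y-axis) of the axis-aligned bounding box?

max y = 10, min y = -12, so height = 22.

22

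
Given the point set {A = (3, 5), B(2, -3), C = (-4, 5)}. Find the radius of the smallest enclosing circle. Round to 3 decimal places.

5.039

Side lengths²: AB² = 65, AC² = 49, BC² = 100.
Since BC² = 100 < 65 + 49 = 114, the triangle is acute, so the smallest enclosing circle is the circumcircle.
Circumcentre = (-0.5, 1.375), r² = 25.390625.
r = √(25.390625) ≈ 5.039.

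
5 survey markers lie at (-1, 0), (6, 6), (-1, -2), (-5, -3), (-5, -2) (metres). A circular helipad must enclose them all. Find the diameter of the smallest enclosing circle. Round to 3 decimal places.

14.213

By Welzl's lemma the MEC is supported by two points (diametrically opposite) or three points (on a circumcircle).
The farthest pair is (6, 6)–(-5, -3) with squared distance 202. The circle on this segment as diameter has centre (0.5, 1.5) and r² = 202/4 = 50.5.
Check (-1, 0): distance² to centre = 4.5 ≤ 50.5, so it lies inside.
All remaining points lie in this disk, and no smaller disk contains both endpoints, so this is the minimum enclosing circle.
Diameter = 2r = 2√(50.5) ≈ 14.213.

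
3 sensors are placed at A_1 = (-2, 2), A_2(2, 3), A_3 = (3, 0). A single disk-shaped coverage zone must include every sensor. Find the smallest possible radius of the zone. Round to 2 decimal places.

Side lengths²: A_1A_2² = 17, A_1A_3² = 29, A_2A_3² = 10.
Since A_1A_3² = 29 ≥ 17 + 10 = 27, the angle opposite A_1A_3 is not acute, so the smallest enclosing circle has A_1A_3 as diameter.
Centre = midpoint of A_1A_3 = (0.5, 1), r² = 29/4 = 7.25.
r = √(7.25) ≈ 2.69.

2.69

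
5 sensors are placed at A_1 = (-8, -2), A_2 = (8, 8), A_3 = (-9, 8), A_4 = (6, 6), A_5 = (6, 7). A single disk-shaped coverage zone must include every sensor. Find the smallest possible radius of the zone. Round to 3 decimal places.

9.481

The minimum enclosing circle of a finite set is fixed by two of the points (as a diameter) or three (as a circumcircle).
The minimum enclosing circle is determined by three boundary points: A_1, A_2, A_3.
Their circumcentre is (-0.5, 3.8) with r² = 89.89.
The farthest remaining point A_5 is at distance² 52.49 ≤ 89.89.
r = √(89.89) ≈ 9.481.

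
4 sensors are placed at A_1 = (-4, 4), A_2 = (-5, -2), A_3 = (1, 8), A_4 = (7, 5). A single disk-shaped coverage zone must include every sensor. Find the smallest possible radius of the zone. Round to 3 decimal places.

6.946

A smallest enclosing disk is always determined by at most three of the input points on its boundary.
The farthest pair is A_2–A_4 with squared distance 193. The circle on this segment as diameter has centre (1, 1.5) and r² = 193/4 = 48.25.
Check A_1: distance² to centre = 31.25 ≤ 48.25, so it lies inside.
All remaining points lie in this disk, and no smaller disk contains both endpoints, so this is the minimum enclosing circle.
r = √(48.25) ≈ 6.946.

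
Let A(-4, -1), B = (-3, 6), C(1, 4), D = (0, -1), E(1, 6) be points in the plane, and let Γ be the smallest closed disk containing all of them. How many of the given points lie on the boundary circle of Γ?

The minimum enclosing circle of a finite set is fixed by two of the points (as a diameter) or three (as a circumcircle).
The farthest pair is A–E with squared distance 74. The circle on this segment as diameter has centre (-1.5, 2.5) and r² = 74/4 = 18.5.
Check B: distance² to centre = 14.5 ≤ 18.5, so it lies inside.
All remaining points lie in this disk, and no smaller disk contains both endpoints, so this is the minimum enclosing circle.
The points at distance exactly r from the centre are A, E — 2 points.

2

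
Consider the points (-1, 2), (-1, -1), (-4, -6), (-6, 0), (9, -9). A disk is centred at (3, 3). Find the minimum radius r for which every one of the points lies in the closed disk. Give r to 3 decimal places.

13.416

The required radius is the distance from (3, 3) to the farthest point.
Squared distances: 17, 32, 130, 90, 180.
Maximum is 180, attained at (9, -9).
r = √180 ≈ 13.416.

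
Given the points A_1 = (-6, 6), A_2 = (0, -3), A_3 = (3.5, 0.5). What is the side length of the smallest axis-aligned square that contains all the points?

9.5

The bounding box has width 9.5 and height 9.
An axis-aligned square enclosing the set must have side ≥ max(width, height).
So the minimum side is max(9.5, 9) = 9.5.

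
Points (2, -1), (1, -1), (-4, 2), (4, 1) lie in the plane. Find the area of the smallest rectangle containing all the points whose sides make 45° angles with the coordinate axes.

31.5

In coordinates u = x + y, v = x − y the rectangle is axis-aligned; the map (x,y)→(u,v) scales areas by 2.
u-values: 1, 0, -2, 5; range = 5 − (-2) = 7.
v-values: 3, 2, -6, 3; range = 3 − (-6) = 9.
Area = (7 × 9) / 2 = 31.5.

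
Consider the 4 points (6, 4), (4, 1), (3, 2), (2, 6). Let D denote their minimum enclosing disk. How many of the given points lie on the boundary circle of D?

The minimum enclosing circle of a finite set is fixed by two of the points (as a diameter) or three (as a circumcircle).
The minimum enclosing circle is determined by three boundary points: (6, 4), (4, 1), (2, 6).
Their circumcentre is (3.3125, 3.625) with r² = 7.36328125.
The farthest remaining point (3, 2) is at distance² 2.73828125 ≤ 7.36328125.
The points at distance exactly r from the centre are (6, 4), (4, 1), (2, 6) — 3 points.

3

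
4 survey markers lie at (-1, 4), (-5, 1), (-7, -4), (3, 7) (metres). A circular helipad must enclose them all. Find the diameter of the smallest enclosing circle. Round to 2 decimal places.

The farthest pair is (-7, -4)–(3, 7) with squared distance 221. The circle on this segment as diameter has centre (-2, 1.5) and r² = 221/4 = 55.25.
Check (-1, 4): distance² to centre = 7.25 ≤ 55.25, so it lies inside.
All remaining points lie in this disk, and no smaller disk contains both endpoints, so this is the minimum enclosing circle.
Diameter = 2r = 2√(55.25) ≈ 14.87.

14.87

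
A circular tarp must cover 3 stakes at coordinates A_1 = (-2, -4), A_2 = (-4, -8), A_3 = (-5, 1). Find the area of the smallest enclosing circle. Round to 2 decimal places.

64.40

Side lengths²: A_1A_2² = 20, A_1A_3² = 34, A_2A_3² = 82.
Since A_2A_3² = 82 ≥ 34 + 20 = 54, the angle opposite A_2A_3 is not acute, so the smallest enclosing circle has A_2A_3 as diameter.
Centre = midpoint of A_2A_3 = (-4.5, -3.5), r² = 82/4 = 20.5.
Area = π·r² = π·20.5 ≈ 64.40.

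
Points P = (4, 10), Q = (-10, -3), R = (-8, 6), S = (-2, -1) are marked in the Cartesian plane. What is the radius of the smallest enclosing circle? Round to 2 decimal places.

9.55

The minimum enclosing circle of a finite set is fixed by two of the points (as a diameter) or three (as a circumcircle).
The farthest pair is P–Q with squared distance 365. The circle on this segment as diameter has centre (-3, 3.5) and r² = 365/4 = 91.25.
Check R: distance² to centre = 31.25 ≤ 91.25, so it lies inside.
All remaining points lie in this disk, and no smaller disk contains both endpoints, so this is the minimum enclosing circle.
r = √(91.25) ≈ 9.55.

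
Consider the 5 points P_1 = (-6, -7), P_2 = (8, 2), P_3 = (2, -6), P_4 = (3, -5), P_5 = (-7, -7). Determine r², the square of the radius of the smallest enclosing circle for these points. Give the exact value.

76.5

A smallest enclosing disk is always determined by at most three of the input points on its boundary.
The farthest pair is P_2–P_5 with squared distance 306. The circle on this segment as diameter has centre (0.5, -2.5) and r² = 306/4 = 76.5.
Check P_1: distance² to centre = 62.5 ≤ 76.5, so it lies inside.
All remaining points lie in this disk, and no smaller disk contains both endpoints, so this is the minimum enclosing circle.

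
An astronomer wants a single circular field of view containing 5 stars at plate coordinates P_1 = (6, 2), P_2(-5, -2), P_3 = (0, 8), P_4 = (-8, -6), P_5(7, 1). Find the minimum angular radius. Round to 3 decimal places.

By Welzl's lemma the MEC is supported by two points (diametrically opposite) or three points (on a circumcircle).
The minimum enclosing circle is determined by three boundary points: P_3, P_4, P_5.
Their circumcentre is (-16/11, -5/11) with r² = 8905/121.
The farthest remaining point P_1 is at distance² 7453/121 ≤ 8905/121.
r = √(8905/121) ≈ 8.579.

8.579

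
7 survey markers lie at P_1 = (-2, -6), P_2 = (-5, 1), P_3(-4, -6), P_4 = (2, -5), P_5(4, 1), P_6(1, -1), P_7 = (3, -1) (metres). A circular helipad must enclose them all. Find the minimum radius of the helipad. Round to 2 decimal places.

By Welzl's lemma the MEC is supported by two points (diametrically opposite) or three points (on a circumcircle).
The minimum enclosing circle is determined by three boundary points: P_2, P_3, P_5.
Their circumcentre is (-0.5, -27/14) with r² = 2825/98.
The farthest remaining point P_1 is at distance² 1845/98 ≤ 2825/98.
r = √(2825/98) ≈ 5.37.

5.37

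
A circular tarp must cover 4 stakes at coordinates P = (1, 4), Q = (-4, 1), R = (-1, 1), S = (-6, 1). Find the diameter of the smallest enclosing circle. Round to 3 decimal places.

7.616

The farthest pair is P–S with squared distance 58. The circle on this segment as diameter has centre (-2.5, 2.5) and r² = 58/4 = 14.5.
Check Q: distance² to centre = 4.5 ≤ 14.5, so it lies inside.
All remaining points lie in this disk, and no smaller disk contains both endpoints, so this is the minimum enclosing circle.
Diameter = 2r = 2√(14.5) ≈ 7.616.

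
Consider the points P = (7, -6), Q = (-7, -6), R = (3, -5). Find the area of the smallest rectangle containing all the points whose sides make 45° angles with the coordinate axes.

In coordinates u = x + y, v = x − y the rectangle is axis-aligned; the map (x,y)→(u,v) scales areas by 2.
u-values: 1, -13, -2; range = 1 − (-13) = 14.
v-values: 13, -1, 8; range = 13 − (-1) = 14.
Area = (14 × 14) / 2 = 98.

98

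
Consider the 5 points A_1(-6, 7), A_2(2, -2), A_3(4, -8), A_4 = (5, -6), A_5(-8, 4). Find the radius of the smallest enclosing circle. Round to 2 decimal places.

9.01

A smallest enclosing disk is always determined by at most three of the input points on its boundary.
The farthest pair is A_1–A_3 with squared distance 325. The circle on this segment as diameter has centre (-1, -0.5) and r² = 325/4 = 81.25.
Check A_2: distance² to centre = 11.25 ≤ 81.25, so it lies inside.
All remaining points lie in this disk, and no smaller disk contains both endpoints, so this is the minimum enclosing circle.
r = √(81.25) ≈ 9.01.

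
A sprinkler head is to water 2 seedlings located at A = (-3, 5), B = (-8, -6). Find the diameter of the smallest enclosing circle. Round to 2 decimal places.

The smallest circle enclosing two points has them as diameter endpoints.
Centre = midpoint = (-5.5, -0.5); r² = |AB|²/4 = 146/4 = 36.5.
Diameter = 2r = 2√(36.5) ≈ 12.08.

12.08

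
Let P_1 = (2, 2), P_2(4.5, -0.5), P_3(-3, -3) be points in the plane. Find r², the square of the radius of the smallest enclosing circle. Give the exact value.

15.625

Side lengths²: P_1P_2² = 12.5, P_1P_3² = 50, P_2P_3² = 62.5.
Since P_2P_3² = 62.5 ≥ 50 + 12.5 = 62.5, the angle opposite P_2P_3 is not acute, so the smallest enclosing circle has P_2P_3 as diameter.
Centre = midpoint of P_2P_3 = (0.75, -1.75), r² = 62.5/4 = 15.625.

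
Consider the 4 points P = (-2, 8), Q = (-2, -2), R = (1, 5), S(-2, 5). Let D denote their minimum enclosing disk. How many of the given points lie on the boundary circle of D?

2

The minimum enclosing circle of a finite set is fixed by two of the points (as a diameter) or three (as a circumcircle).
The farthest pair is P–Q with squared distance 100. The circle on this segment as diameter has centre (-2, 3) and r² = 100/4 = 25.
Check R: distance² to centre = 13 ≤ 25, so it lies inside.
All remaining points lie in this disk, and no smaller disk contains both endpoints, so this is the minimum enclosing circle.
The points at distance exactly r from the centre are P, Q — 2 points.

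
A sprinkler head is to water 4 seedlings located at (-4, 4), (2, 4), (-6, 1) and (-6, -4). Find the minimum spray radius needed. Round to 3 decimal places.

The minimum enclosing circle of a finite set is fixed by two of the points (as a diameter) or three (as a circumcircle).
The farthest pair is (2, 4)–(-6, -4) with squared distance 128. The circle on this segment as diameter has centre (-2, 0) and r² = 128/4 = 32.
Check (-4, 4): distance² to centre = 20 ≤ 32, so it lies inside.
All remaining points lie in this disk, and no smaller disk contains both endpoints, so this is the minimum enclosing circle.
r = √32 ≈ 5.657.

5.657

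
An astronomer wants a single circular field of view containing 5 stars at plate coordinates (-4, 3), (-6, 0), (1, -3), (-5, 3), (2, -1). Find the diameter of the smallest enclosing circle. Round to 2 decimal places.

The minimum enclosing circle of a finite set is fixed by two of the points (as a diameter) or three (as a circumcircle).
The farthest pair is (1, -3)–(-5, 3) with squared distance 72. The circle on this segment as diameter has centre (-2, 0) and r² = 72/4 = 18.
Check (-4, 3): distance² to centre = 13 ≤ 18, so it lies inside.
All remaining points lie in this disk, and no smaller disk contains both endpoints, so this is the minimum enclosing circle.
Diameter = 2r = 2√18 ≈ 8.49.

8.49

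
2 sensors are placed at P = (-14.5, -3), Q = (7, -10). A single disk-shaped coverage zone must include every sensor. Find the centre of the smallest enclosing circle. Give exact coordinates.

The smallest circle enclosing two points has them as diameter endpoints.
Centre = midpoint = (-3.75, -6.5); r² = |PQ|²/4 = 511.25/4 = 127.8125.
Centre = (-3.75, -6.5).

(-3.75, -6.5)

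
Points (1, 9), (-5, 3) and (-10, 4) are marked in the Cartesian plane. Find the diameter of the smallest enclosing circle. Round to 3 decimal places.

12.083

Call the three points A, B, C in the order given.
Side lengths²: AB² = 72, AC² = 146, BC² = 26.
Since AC² = 146 ≥ 72 + 26 = 98, the angle opposite AC is not acute, so the smallest enclosing circle has AC as diameter.
Centre = midpoint of AC = (-4.5, 6.5), r² = 146/4 = 36.5.
Diameter = 2r = 2√(36.5) ≈ 12.083.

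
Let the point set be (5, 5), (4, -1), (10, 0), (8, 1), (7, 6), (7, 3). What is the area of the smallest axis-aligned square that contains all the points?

49

The bounding box has width 6 and height 7.
An axis-aligned square enclosing the set must have side ≥ max(width, height).
So the minimum side is max(6, 7) = 7.
Area = 7² = 49.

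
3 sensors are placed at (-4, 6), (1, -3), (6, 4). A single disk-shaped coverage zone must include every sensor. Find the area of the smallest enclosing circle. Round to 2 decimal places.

Call the three points A, B, C in the order given.
Side lengths²: AB² = 106, AC² = 104, BC² = 74.
Since AB² = 106 < 104 + 74 = 178, the triangle is acute, so the smallest enclosing circle is the circumcircle.
Circumcentre = (0.525, 2.625), r² = 31.86625.
Area = π·r² = π·31.86625 ≈ 100.11.

100.11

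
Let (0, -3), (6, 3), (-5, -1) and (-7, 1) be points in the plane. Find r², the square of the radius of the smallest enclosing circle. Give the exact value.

43.25

The farthest pair is (6, 3)–(-7, 1) with squared distance 173. The circle on this segment as diameter has centre (-0.5, 2) and r² = 173/4 = 43.25.
Check (0, -3): distance² to centre = 25.25 ≤ 43.25, so it lies inside.
All remaining points lie in this disk, and no smaller disk contains both endpoints, so this is the minimum enclosing circle.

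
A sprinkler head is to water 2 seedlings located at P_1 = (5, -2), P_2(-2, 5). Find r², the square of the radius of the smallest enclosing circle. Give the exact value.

The smallest circle enclosing two points has them as diameter endpoints.
Centre = midpoint = (1.5, 1.5); r² = |P_1P_2|²/4 = 98/4 = 24.5.

24.5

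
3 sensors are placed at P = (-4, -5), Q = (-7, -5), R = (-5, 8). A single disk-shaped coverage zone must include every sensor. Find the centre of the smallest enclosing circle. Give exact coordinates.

Side lengths²: PQ² = 9, PR² = 170, QR² = 173.
Since QR² = 173 < 170 + 9 = 179, the triangle is acute, so the smallest enclosing circle is the circumcircle.
Circumcentre = (-5.5, 37/26), r² = 14705/338.
Centre = (-5.5, 37/26).

(-5.5, 37/26)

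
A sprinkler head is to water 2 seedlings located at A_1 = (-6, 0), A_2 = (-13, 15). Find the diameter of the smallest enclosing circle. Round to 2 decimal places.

16.55

The smallest circle enclosing two points has them as diameter endpoints.
Centre = midpoint = (-9.5, 7.5); r² = |A_1A_2|²/4 = 274/4 = 68.5.
Diameter = 2r = 2√(68.5) ≈ 16.55.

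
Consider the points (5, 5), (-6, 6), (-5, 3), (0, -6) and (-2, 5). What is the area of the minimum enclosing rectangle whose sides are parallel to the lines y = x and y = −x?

144

In coordinates u = x + y, v = x − y the rectangle is axis-aligned; the map (x,y)→(u,v) scales areas by 2.
u-values: 10, 0, -2, -6, 3; range = 10 − (-6) = 16.
v-values: 0, -12, -8, 6, -7; range = 6 − (-12) = 18.
Area = (16 × 18) / 2 = 144.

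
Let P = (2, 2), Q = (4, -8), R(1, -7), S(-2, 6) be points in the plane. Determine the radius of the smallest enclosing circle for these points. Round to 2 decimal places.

The minimum enclosing circle of a finite set is fixed by two of the points (as a diameter) or three (as a circumcircle).
The farthest pair is Q–S with squared distance 232. The circle on this segment as diameter has centre (1, -1) and r² = 232/4 = 58.
Check P: distance² to centre = 10 ≤ 58, so it lies inside.
All remaining points lie in this disk, and no smaller disk contains both endpoints, so this is the minimum enclosing circle.
r = √58 ≈ 7.62.

7.62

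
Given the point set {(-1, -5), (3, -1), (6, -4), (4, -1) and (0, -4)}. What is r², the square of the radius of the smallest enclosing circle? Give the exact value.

13325/1058

The minimum enclosing circle of a finite set is fixed by two of the points (as a diameter) or three (as a circumcircle).
The minimum enclosing circle is determined by three boundary points: (-1, -5), (6, -4), (4, -1).
Their circumcentre is (113/46, -193/46) with r² = 13325/1058.
The farthest remaining point (3, -1) is at distance² 11117/1058 ≤ 13325/1058.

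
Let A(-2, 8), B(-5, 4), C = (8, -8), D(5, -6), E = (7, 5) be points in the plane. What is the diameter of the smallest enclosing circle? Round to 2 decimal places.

The minimum enclosing circle of a finite set is fixed by two of the points (as a diameter) or three (as a circumcircle).
The farthest pair is A–C with squared distance 356. The circle on this segment as diameter has centre (3, 0) and r² = 356/4 = 89.
Check B: distance² to centre = 80 ≤ 89, so it lies inside.
All remaining points lie in this disk, and no smaller disk contains both endpoints, so this is the minimum enclosing circle.
Diameter = 2r = 2√89 ≈ 18.87.

18.87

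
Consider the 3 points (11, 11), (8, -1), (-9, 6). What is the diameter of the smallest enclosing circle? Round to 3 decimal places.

20.836

Call the three points A, B, C in the order given.
Side lengths²: AB² = 153, AC² = 425, BC² = 338.
Since AC² = 425 < 338 + 153 = 491, the triangle is acute, so the smallest enclosing circle is the circumcircle.
Circumcentre = (41/30, 211/30), r² = 48841/450.
Diameter = 2r = 2√(48841/450) ≈ 20.836.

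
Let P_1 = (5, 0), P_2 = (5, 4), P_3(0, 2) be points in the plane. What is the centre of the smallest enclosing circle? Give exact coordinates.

(2.9, 2)

Side lengths²: P_1P_2² = 16, P_1P_3² = 29, P_2P_3² = 29.
Since P_2P_3² = 29 < 29 + 16 = 45, the triangle is acute, so the smallest enclosing circle is the circumcircle.
Circumcentre = (2.9, 2), r² = 8.41.
Centre = (2.9, 2).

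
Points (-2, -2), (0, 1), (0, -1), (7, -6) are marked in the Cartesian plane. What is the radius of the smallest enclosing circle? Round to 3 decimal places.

A smallest enclosing disk is always determined by at most three of the input points on its boundary.
The minimum enclosing circle is determined by three boundary points: (-2, -2), (0, 1), (7, -6).
Their circumcentre is (2.9, -3.1) with r² = 25.22.
The farthest remaining point (0, -1) is at distance² 12.82 ≤ 25.22.
r = √(25.22) ≈ 5.022.

5.022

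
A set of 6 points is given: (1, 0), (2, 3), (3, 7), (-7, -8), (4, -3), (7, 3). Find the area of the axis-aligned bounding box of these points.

x ranges over [-7, 7], width 14.
y ranges over [-8, 7], height 15.
Area = 14 × 15 = 210.

210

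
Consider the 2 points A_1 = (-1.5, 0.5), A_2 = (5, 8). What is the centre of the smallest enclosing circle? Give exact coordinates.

The smallest circle enclosing two points has them as diameter endpoints.
Centre = midpoint = (1.75, 4.25); r² = |A_1A_2|²/4 = 98.5/4 = 24.625.
Centre = (1.75, 4.25).

(1.75, 4.25)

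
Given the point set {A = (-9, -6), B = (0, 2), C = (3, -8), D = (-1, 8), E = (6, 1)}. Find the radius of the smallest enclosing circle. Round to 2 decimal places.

A smallest enclosing disk is always determined by at most three of the input points on its boundary.
The minimum enclosing circle is determined by three boundary points: A, C, D.
Their circumcentre is (-45/23, -17/23) with r² = 40885/529.
The farthest remaining point E is at distance² 35089/529 ≤ 40885/529.
r = √(40885/529) ≈ 8.79.

8.79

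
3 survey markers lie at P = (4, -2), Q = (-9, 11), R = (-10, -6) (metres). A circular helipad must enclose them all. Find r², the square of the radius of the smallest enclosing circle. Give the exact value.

7685/81

Side lengths²: PQ² = 338, PR² = 212, QR² = 290.
Since PQ² = 338 < 290 + 212 = 502, the triangle is acute, so the smallest enclosing circle is the circumcircle.
Circumcentre = (-43/9, 20/9), r² = 7685/81.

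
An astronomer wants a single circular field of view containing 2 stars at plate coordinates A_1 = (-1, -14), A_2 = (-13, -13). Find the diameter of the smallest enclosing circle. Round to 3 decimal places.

The smallest circle enclosing two points has them as diameter endpoints.
Centre = midpoint = (-7, -13.5); r² = |A_1A_2|²/4 = 145/4 = 36.25.
Diameter = 2r = 2√(36.25) ≈ 12.042.

12.042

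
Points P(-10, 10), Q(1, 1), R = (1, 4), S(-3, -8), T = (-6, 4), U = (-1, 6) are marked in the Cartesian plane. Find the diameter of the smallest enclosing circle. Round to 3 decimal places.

19.313

The minimum enclosing circle of a finite set is fixed by two of the points (as a diameter) or three (as a circumcircle).
The farthest pair is P–S with squared distance 373. The circle on this segment as diameter has centre (-6.5, 1) and r² = 373/4 = 93.25.
Check Q: distance² to centre = 56.25 ≤ 93.25, so it lies inside.
All remaining points lie in this disk, and no smaller disk contains both endpoints, so this is the minimum enclosing circle.
Diameter = 2r = 2√(93.25) ≈ 19.313.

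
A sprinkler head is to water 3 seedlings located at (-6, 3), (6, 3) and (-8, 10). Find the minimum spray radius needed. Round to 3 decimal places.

7.826

Call the three points A, B, C in the order given.
Side lengths²: AB² = 144, AC² = 53, BC² = 245.
Since BC² = 245 ≥ 144 + 53 = 197, the angle opposite BC is not acute, so the smallest enclosing circle has BC as diameter.
Centre = midpoint of BC = (-1, 6.5), r² = 245/4 = 61.25.
r = √(61.25) ≈ 7.826.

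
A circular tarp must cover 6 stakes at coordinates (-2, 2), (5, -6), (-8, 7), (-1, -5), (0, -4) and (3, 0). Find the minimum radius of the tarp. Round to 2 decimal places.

A smallest enclosing disk is always determined by at most three of the input points on its boundary.
The farthest pair is (5, -6)–(-8, 7) with squared distance 338. The circle on this segment as diameter has centre (-1.5, 0.5) and r² = 338/4 = 84.5.
Check (-2, 2): distance² to centre = 2.5 ≤ 84.5, so it lies inside.
All remaining points lie in this disk, and no smaller disk contains both endpoints, so this is the minimum enclosing circle.
r = √(84.5) ≈ 9.19.

9.19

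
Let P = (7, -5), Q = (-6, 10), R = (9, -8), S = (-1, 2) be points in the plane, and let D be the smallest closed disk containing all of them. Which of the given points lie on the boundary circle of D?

Q, R

By Welzl's lemma the MEC is supported by two points (diametrically opposite) or three points (on a circumcircle).
The farthest pair is Q–R with squared distance 549. The circle on this segment as diameter has centre (1.5, 1) and r² = 549/4 = 137.25.
Check P: distance² to centre = 66.25 ≤ 137.25, so it lies inside.
All remaining points lie in this disk, and no smaller disk contains both endpoints, so this is the minimum enclosing circle.
The points at distance exactly r from the centre are Q, R — 2 points.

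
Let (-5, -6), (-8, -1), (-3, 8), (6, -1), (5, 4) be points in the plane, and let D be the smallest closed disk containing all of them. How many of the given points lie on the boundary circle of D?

3

By Welzl's lemma the MEC is supported by two points (diametrically opposite) or three points (on a circumcircle).
The minimum enclosing circle is determined by three boundary points: (-5, -6), (-3, 8), (6, -1).
Their circumcentre is (-1.375, 0.625) with r² = 57.03125.
The farthest remaining point (5, 4) is at distance² 52.03125 ≤ 57.03125.
The points at distance exactly r from the centre are (-5, -6), (-3, 8), (6, -1) — 3 points.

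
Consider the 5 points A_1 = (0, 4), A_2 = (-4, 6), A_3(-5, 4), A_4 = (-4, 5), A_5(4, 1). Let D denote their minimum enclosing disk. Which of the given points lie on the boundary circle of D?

A_2, A_3, A_5

The minimum enclosing circle is determined by three boundary points: A_2, A_3, A_5.
Their circumcentre is (-5/14, 41/14) with r² = 2225/98.
The farthest remaining point A_4 is at distance² 1721/98 ≤ 2225/98.
The points at distance exactly r from the centre are A_2, A_3, A_5 — 3 points.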